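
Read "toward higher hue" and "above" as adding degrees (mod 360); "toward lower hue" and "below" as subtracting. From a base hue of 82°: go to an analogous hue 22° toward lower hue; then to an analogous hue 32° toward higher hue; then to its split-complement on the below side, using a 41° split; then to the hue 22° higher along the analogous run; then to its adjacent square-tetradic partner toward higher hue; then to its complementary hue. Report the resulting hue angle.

−22° (analog 22° ↓): 82 − 22 = 60°
+32° (analog 32° ↑): 60 + 32 = 92°
+139° (split-comp 41° ↓): 92 + 139 = 231°
+22° (analog 22° ↑): 231 + 22 = 253°
+90° (square ↑): 253 + 90 = 343°
+180° (complement): 343 + 180 = 523 → 523 − 360 = 163°

163°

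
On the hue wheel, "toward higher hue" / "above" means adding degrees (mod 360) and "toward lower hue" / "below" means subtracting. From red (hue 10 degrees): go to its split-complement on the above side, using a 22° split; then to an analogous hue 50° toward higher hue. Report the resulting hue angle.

262°

+202° (split-comp 22° ↑): 10 + 202 = 212°
+50° (analog 50° ↑): 212 + 50 = 262°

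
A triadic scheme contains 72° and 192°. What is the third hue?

A triad spaces three hues 120° apart.
The full set is {72°, 192°, 312°}.

312°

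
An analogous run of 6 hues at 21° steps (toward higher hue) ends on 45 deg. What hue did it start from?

300°

5 steps of 21° (toward higher hue) give a net shift of +105°.
Start = end − shift: 45 − 105 = -60 → -60 + 360 = 300°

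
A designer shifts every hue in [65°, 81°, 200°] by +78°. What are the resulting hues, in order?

143°, 159°, 278°

65 + 78 = 143°
81 + 78 = 159°
200 + 78 = 278°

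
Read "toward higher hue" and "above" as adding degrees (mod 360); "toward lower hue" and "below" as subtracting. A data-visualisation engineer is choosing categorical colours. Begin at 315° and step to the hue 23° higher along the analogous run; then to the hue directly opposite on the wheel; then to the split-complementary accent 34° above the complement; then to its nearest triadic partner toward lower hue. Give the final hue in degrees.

252°

+23° (analog 23° ↑): 315 + 23 = 338°
+180° (complement): 338 + 180 = 518 → 518 − 360 = 158°
+214° (split-comp 34° ↑): 158 + 214 = 372 → 372 − 360 = 12°
−120° (triadic ↓): 12 − 120 = -108 → -108 + 360 = 252°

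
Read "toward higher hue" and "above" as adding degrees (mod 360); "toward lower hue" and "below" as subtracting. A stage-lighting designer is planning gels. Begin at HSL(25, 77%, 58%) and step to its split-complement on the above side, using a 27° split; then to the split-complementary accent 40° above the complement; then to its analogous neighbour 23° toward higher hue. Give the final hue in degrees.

115°

25 + 207 = 232°   (split-comp 27° ↑)
232 + 220 = 452 → 452 − 360 = 92°   (split-comp 40° ↑)
92 + 23 = 115°   (analog 23° ↑)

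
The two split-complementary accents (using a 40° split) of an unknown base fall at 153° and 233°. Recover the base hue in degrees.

13°

The accents sit 40° either side of the complement, so the complement is their short-arc midpoint on the wheel.
Short-arc midpoint of 153° and 233°: 193°.
Base is 180° from the complement: 193 − 180 = 13°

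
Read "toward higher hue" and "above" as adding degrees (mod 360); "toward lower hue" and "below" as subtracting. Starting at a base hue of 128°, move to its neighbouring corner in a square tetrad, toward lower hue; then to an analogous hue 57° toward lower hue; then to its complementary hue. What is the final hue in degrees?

−90° (square ↓): 128 − 90 = 38°
−57° (analog 57° ↓): 38 − 57 = -19 → -19 + 360 = 341°
+180° (complement): 341 + 180 = 521 → 521 − 360 = 161°

161°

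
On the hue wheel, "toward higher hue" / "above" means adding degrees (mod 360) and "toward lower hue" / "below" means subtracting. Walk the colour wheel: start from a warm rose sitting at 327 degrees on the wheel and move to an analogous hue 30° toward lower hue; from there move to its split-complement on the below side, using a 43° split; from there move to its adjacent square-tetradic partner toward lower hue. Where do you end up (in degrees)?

344°

−30° (analog 30° ↓): 327 − 30 = 297°
+137° (split-comp 43° ↓): 297 + 137 = 434 → 434 − 360 = 74°
−90° (square ↓): 74 − 90 = -16 → -16 + 360 = 344°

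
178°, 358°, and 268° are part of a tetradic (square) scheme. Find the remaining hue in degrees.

A square tetradic scheme places four hues every 90°.
The full set through 178° is {88°, 178°, 268°, 358°}.
Given {178°, 268°, 358°}, the missing hue is 88°.

88°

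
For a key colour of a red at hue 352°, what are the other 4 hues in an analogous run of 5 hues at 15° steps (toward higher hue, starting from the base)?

7°, 22°, 37°, and 52°

Analogous hues sit every 15° along the wheel.
352 + 15 = 367 → 367 − 360 = 7°
352 + 30 = 382 → 382 − 360 = 22°
352 + 45 = 397 → 397 − 360 = 37°
352 + 60 = 412 → 412 − 360 = 52°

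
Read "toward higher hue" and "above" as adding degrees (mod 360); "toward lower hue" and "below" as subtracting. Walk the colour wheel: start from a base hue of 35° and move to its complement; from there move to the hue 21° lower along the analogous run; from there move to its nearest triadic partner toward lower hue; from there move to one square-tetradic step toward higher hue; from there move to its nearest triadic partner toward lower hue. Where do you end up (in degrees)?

+180° (complement): 35 + 180 = 215°
−21° (analog 21° ↓): 215 − 21 = 194°
−120° (triadic ↓): 194 − 120 = 74°
+90° (square ↑): 74 + 90 = 164°
−120° (triadic ↓): 164 − 120 = 44°

44°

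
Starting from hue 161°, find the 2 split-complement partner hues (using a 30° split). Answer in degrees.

Split-complementary hues sit 30° either side of the complement.
Complement of 161°: 161 + 180 = 341°
341 − 30 = 311°
341 + 30 = 371 → 371 − 360 = 11°

311° and 11°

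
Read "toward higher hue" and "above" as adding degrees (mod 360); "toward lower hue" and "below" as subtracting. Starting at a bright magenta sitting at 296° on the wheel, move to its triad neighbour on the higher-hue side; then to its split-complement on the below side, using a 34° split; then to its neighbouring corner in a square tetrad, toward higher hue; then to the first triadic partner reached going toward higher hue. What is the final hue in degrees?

+120° (triadic ↑): 296 + 120 = 416 → 416 − 360 = 56°
+146° (split-comp 34° ↓): 56 + 146 = 202°
+90° (square ↑): 202 + 90 = 292°
+120° (triadic ↑): 292 + 120 = 412 → 412 − 360 = 52°

52°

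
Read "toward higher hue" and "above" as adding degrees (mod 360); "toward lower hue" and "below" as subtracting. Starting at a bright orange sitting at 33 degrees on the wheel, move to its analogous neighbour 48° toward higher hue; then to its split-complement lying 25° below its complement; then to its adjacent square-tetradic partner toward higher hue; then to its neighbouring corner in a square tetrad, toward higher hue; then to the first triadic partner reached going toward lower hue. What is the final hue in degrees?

296°

33 + 48 = 81°   (analog 48° ↑)
81 + 155 = 236°   (split-comp 25° ↓)
236 + 90 = 326°   (square ↑)
326 + 90 = 416 → 416 − 360 = 56°   (square ↑)
56 − 120 = -64 → -64 + 360 = 296°   (triadic ↓)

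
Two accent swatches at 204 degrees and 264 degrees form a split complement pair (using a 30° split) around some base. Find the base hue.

The accents sit 30° either side of the complement, so the complement is their short-arc midpoint on the wheel.
Short-arc midpoint of 204° and 264°: 234°.
Base is 180° from the complement: 234 − 180 = 54°

54°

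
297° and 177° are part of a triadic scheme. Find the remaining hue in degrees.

57°

A triad places three hues 120° apart.
The full set through 177° is {57°, 177°, 297°}.
Given {177°, 297°}, the missing hue is 57°.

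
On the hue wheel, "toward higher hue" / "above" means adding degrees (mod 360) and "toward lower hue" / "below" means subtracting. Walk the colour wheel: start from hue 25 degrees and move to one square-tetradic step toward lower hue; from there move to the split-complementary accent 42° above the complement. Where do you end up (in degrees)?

157°

−90° (square ↓): 25 − 90 = -65 → -65 + 360 = 295°
+222° (split-comp 42° ↑): 295 + 222 = 517 → 517 − 360 = 157°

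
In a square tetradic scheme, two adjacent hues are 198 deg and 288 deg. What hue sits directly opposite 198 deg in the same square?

18°

A square tetradic scheme places four hues 90° apart; opposite corners are 180° apart.
198 + 180 = 378 → 378 − 360 = 18°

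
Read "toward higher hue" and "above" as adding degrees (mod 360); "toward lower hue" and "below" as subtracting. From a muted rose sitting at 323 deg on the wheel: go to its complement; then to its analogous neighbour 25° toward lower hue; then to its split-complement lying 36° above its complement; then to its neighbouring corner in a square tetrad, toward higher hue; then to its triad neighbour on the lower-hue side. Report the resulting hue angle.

323 + 180 = 503 → 503 − 360 = 143°   (complement)
143 − 25 = 118°   (analog 25° ↓)
118 + 216 = 334°   (split-comp 36° ↑)
334 + 90 = 424 → 424 − 360 = 64°   (square ↑)
64 − 120 = -56 → -56 + 360 = 304°   (triadic ↓)

304°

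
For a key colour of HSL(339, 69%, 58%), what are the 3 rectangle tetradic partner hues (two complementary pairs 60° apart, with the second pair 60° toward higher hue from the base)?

A rectangular tetradic uses two complementary pairs 60° apart: offsets 0°, 60°, 180°, 240°.
339 + 60 = 399 → 399 − 360 = 39°
339 + 180 = 519 → 519 − 360 = 159°
339 + 240 = 579 → 579 − 360 = 219°

39°, 159° and 219°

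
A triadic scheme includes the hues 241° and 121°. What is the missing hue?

1°

A triad places three hues 120° apart.
The full set through 121° is {1°, 121°, 241°}.
Given {121°, 241°}, the missing hue is 1°.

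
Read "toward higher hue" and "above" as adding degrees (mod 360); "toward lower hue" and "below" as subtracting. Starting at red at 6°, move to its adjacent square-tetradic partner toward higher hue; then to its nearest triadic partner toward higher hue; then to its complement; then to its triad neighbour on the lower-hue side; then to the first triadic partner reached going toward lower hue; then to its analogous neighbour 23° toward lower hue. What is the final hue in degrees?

133°

square ↑ +90°: 6 + 90 = 96°
triadic ↑ +120°: 96 + 120 = 216°
complement +180°: 216 + 180 = 396 → 396 − 360 = 36°
triadic ↓ −120°: 36 − 120 = -84 → -84 + 360 = 276°
triadic ↓ −120°: 276 − 120 = 156°
analog 23° ↓ −23°: 156 − 23 = 133°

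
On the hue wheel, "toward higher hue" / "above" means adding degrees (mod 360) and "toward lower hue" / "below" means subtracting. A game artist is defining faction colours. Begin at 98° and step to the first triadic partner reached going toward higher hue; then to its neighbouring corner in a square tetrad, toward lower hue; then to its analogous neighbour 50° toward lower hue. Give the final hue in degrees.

78°

+120° (triadic ↑): 98 + 120 = 218°
−90° (square ↓): 218 − 90 = 128°
−50° (analog 50° ↓): 128 − 50 = 78°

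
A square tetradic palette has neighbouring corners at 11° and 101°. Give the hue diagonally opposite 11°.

A square tetradic scheme places four hues 90° apart; opposite corners are 180° apart.
11 + 180 = 191°

191°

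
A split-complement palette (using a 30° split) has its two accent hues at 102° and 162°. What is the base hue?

The accents sit 30° either side of the complement, so the complement is their short-arc midpoint on the wheel.
Short-arc midpoint of 102° and 162°: 132°.
Base is 180° from the complement: 132 − 180 = -48 → -48 + 360 = 312°

312°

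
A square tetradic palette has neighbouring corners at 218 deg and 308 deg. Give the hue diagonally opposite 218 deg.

38°

A square tetradic scheme places four hues 90° apart; opposite corners are 180° apart.
218 + 180 = 398 → 398 − 360 = 38°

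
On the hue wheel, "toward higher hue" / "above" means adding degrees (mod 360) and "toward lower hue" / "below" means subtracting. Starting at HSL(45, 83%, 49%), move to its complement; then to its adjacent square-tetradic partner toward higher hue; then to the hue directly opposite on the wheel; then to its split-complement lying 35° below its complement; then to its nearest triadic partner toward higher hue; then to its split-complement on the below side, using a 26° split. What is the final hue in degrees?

+180° (complement): 45 + 180 = 225°
+90° (square ↑): 225 + 90 = 315°
+180° (complement): 315 + 180 = 495 → 495 − 360 = 135°
+145° (split-comp 35° ↓): 135 + 145 = 280°
+120° (triadic ↑): 280 + 120 = 400 → 400 − 360 = 40°
+154° (split-comp 26° ↓): 40 + 154 = 194°

194°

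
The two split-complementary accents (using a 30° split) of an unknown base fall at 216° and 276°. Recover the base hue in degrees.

The accents sit 30° either side of the complement, so the complement is their short-arc midpoint on the wheel.
Short-arc midpoint of 216° and 276°: 246°.
Base is 180° from the complement: 246 − 180 = 66°

66°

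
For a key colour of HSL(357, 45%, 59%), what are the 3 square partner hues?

87°, 177° and 267°

A square tetradic scheme places four hues every 90°.
357 + 90 = 447 → 447 − 360 = 87°
357 + 180 = 537 → 537 − 360 = 177°
357 + 270 = 627 → 627 − 360 = 267°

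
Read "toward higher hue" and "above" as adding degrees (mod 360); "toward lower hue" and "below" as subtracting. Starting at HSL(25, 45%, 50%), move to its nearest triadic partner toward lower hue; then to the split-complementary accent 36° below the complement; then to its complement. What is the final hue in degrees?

triadic ↓ −120°: 25 − 120 = -95 → -95 + 360 = 265°
split-comp 36° ↓ +144°: 265 + 144 = 409 → 409 − 360 = 49°
complement +180°: 49 + 180 = 229°

229°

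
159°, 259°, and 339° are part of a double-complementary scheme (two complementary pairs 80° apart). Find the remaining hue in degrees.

79°

A rectangular tetradic uses two complementary pairs 80° apart: offsets 0°, 80°, 180°, 260°.
Among {159°, 259°, 339°}, 159° and 339° are a 180° pair.
The remaining hue 259° needs its own complement: 259 + 180 = 439 → 439 − 360 = 79°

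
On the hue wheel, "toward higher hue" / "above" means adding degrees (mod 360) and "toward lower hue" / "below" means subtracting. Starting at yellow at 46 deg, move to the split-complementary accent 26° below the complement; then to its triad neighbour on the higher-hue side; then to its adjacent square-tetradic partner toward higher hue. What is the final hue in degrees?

50°

split-comp 26° ↓ +154°: 46 + 154 = 200°
triadic ↑ +120°: 200 + 120 = 320°
square ↑ +90°: 320 + 90 = 410 → 410 − 360 = 50°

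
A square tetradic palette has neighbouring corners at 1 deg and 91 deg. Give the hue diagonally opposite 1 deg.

181°

A square tetradic scheme places four hues 90° apart; opposite corners are 180° apart.
1 + 180 = 181°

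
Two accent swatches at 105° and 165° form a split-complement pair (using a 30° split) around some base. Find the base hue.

The accents sit 30° either side of the complement, so the complement is their short-arc midpoint on the wheel.
Short-arc midpoint of 105° and 165°: 135°.
Base is 180° from the complement: 135 − 180 = -45 → -45 + 360 = 315°

315°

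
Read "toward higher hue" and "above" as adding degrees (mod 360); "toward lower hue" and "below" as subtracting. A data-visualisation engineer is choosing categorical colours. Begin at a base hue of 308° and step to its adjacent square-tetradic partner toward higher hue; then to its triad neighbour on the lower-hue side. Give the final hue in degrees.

308 + 90 = 398 → 398 − 360 = 38°   (square ↑)
38 − 120 = -82 → -82 + 360 = 278°   (triadic ↓)

278°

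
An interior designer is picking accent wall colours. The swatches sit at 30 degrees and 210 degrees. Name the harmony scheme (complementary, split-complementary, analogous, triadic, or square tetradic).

Sort the hues: 30°, 210°.
Successive gaps around the wheel: 180°, 180°.
Two hues 180° apart are complementary.

complementary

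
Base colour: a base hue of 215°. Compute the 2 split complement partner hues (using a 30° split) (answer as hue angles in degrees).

5° and 65°

Split-complementary hues sit 30° either side of the complement.
Complement of 215°: 215 + 180 = 395 → 395 − 360 = 35°
35 − 30 = 5°
35 + 30 = 65°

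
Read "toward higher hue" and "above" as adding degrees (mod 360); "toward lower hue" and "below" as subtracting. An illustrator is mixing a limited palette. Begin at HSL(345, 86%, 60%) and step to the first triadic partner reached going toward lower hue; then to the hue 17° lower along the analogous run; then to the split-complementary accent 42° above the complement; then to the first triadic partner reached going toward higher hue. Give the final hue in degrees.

190°

triadic ↓ −120°: 345 − 120 = 225°
analog 17° ↓ −17°: 225 − 17 = 208°
split-comp 42° ↑ +222°: 208 + 222 = 430 → 430 − 360 = 70°
triadic ↑ +120°: 70 + 120 = 190°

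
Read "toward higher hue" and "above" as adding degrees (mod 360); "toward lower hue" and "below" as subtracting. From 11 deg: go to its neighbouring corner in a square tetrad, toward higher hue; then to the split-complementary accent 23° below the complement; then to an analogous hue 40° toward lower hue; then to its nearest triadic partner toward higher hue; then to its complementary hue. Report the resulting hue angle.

158°

square ↑ +90°: 11 + 90 = 101°
split-comp 23° ↓ +157°: 101 + 157 = 258°
analog 40° ↓ −40°: 258 − 40 = 218°
triadic ↑ +120°: 218 + 120 = 338°
complement +180°: 338 + 180 = 518 → 518 − 360 = 158°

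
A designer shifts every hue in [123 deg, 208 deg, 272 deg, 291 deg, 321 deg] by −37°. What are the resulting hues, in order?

86°, 171°, 235°, 254°, 284°

123 − 37 = 86°
208 − 37 = 171°
272 − 37 = 235°
291 − 37 = 254°
321 − 37 = 284°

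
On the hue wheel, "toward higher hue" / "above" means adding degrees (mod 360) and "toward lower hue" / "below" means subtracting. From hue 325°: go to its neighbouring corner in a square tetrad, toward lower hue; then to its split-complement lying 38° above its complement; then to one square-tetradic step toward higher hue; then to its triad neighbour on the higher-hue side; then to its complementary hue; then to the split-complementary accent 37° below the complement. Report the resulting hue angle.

−90° (square ↓): 325 − 90 = 235°
+218° (split-comp 38° ↑): 235 + 218 = 453 → 453 − 360 = 93°
+90° (square ↑): 93 + 90 = 183°
+120° (triadic ↑): 183 + 120 = 303°
+180° (complement): 303 + 180 = 483 → 483 − 360 = 123°
+143° (split-comp 37° ↓): 123 + 143 = 266°

266°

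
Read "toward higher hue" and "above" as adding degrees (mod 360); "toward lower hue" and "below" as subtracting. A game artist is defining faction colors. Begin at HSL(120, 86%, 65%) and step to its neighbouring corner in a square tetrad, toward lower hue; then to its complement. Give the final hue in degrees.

−90° (square ↓): 120 − 90 = 30°
+180° (complement): 30 + 180 = 210°

210°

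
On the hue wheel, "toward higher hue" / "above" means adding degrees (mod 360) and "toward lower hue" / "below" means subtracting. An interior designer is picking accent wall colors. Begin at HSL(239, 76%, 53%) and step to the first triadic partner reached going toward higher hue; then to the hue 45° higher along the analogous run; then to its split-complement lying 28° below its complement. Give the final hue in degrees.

+120° (triadic ↑): 239 + 120 = 359°
+45° (analog 45° ↑): 359 + 45 = 404 → 404 − 360 = 44°
+152° (split-comp 28° ↓): 44 + 152 = 196°

196°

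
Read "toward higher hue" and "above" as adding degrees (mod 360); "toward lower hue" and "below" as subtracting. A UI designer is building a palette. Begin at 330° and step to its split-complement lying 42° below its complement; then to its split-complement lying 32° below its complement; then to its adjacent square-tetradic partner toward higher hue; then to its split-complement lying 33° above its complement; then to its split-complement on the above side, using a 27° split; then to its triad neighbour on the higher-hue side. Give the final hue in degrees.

330 + 138 = 468 → 468 − 360 = 108°   (split-comp 42° ↓)
108 + 148 = 256°   (split-comp 32° ↓)
256 + 90 = 346°   (square ↑)
346 + 213 = 559 → 559 − 360 = 199°   (split-comp 33° ↑)
199 + 207 = 406 → 406 − 360 = 46°   (split-comp 27° ↑)
46 + 120 = 166°   (triadic ↑)

166°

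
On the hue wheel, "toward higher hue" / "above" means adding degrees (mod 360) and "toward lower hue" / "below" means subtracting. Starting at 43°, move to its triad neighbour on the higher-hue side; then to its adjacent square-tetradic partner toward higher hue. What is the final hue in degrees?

triadic ↑ +120°: 43 + 120 = 163°
square ↑ +90°: 163 + 90 = 253°

253°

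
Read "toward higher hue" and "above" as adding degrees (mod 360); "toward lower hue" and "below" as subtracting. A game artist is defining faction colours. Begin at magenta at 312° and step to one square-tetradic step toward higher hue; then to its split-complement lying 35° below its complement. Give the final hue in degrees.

187°

square ↑ +90°: 312 + 90 = 402 → 402 − 360 = 42°
split-comp 35° ↓ +145°: 42 + 145 = 187°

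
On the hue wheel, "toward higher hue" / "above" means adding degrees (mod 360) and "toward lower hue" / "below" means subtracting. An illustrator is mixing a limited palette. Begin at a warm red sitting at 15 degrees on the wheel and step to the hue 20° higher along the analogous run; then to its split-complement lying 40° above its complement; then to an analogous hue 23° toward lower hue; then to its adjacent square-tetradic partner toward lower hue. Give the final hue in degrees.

analog 20° ↑ +20°: 15 + 20 = 35°
split-comp 40° ↑ +220°: 35 + 220 = 255°
analog 23° ↓ −23°: 255 − 23 = 232°
square ↓ −90°: 232 − 90 = 142°

142°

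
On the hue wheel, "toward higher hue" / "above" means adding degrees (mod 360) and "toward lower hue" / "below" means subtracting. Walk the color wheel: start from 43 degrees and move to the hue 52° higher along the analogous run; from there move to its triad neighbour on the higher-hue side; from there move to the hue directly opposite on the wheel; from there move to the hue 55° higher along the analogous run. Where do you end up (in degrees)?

90°

analog 52° ↑ +52°: 43 + 52 = 95°
triadic ↑ +120°: 95 + 120 = 215°
complement +180°: 215 + 180 = 395 → 395 − 360 = 35°
analog 55° ↑ +55°: 35 + 55 = 90°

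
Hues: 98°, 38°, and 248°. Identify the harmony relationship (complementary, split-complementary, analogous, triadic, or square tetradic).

Sort the hues: 38°, 98°, 248°.
Successive gaps around the wheel: 60°, 150°, 150°.
Two 150° gaps and one 60° gap — a base hue opposite a pair of accents 30° either side of its complement — is the split-complementary pattern.

split-complementary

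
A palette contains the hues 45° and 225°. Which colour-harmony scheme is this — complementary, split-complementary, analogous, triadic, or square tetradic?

complementary

Sort the hues: 45°, 225°.
Successive gaps around the wheel: 180°, 180°.
Two hues 180° apart are complementary.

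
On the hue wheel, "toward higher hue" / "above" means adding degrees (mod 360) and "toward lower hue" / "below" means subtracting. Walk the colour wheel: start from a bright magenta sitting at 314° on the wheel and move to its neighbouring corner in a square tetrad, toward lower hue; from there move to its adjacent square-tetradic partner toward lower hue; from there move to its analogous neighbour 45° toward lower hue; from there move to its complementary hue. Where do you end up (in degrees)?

−90° (square ↓): 314 − 90 = 224°
−90° (square ↓): 224 − 90 = 134°
−45° (analog 45° ↓): 134 − 45 = 89°
+180° (complement): 89 + 180 = 269°

269°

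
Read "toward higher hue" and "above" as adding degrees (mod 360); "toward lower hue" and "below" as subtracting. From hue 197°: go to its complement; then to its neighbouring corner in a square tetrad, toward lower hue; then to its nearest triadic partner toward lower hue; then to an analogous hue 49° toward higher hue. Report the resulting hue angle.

216°

197 + 180 = 377 → 377 − 360 = 17°   (complement)
17 − 90 = -73 → -73 + 360 = 287°   (square ↓)
287 − 120 = 167°   (triadic ↓)
167 + 49 = 216°   (analog 49° ↑)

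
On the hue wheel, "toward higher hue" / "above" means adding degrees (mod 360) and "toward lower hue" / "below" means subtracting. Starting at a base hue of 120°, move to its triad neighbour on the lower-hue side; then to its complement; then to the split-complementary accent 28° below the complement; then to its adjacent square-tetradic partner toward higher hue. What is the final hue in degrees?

62°

120 − 120 = 0°   (triadic ↓)
0 + 180 = 180°   (complement)
180 + 152 = 332°   (split-comp 28° ↓)
332 + 90 = 422 → 422 − 360 = 62°   (square ↑)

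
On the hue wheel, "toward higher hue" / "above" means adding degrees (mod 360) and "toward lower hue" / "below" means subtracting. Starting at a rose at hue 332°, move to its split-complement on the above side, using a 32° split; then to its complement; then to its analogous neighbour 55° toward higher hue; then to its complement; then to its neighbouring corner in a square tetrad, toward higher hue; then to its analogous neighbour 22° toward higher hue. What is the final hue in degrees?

split-comp 32° ↑ +212°: 332 + 212 = 544 → 544 − 360 = 184°
complement +180°: 184 + 180 = 364 → 364 − 360 = 4°
analog 55° ↑ +55°: 4 + 55 = 59°
complement +180°: 59 + 180 = 239°
square ↑ +90°: 239 + 90 = 329°
analog 22° ↑ +22°: 329 + 22 = 351°

351°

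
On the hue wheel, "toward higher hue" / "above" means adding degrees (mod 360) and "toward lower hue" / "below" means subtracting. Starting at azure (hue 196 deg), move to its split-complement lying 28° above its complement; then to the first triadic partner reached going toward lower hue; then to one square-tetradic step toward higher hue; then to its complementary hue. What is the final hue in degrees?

194°

196 + 208 = 404 → 404 − 360 = 44°   (split-comp 28° ↑)
44 − 120 = -76 → -76 + 360 = 284°   (triadic ↓)
284 + 90 = 374 → 374 − 360 = 14°   (square ↑)
14 + 180 = 194°   (complement)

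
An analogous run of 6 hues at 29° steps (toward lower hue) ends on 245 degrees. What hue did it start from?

5 steps of 29° (toward lower hue) give a net shift of −145°.
Start = end − shift: 245 + 145 = 390 → 390 − 360 = 30°

30°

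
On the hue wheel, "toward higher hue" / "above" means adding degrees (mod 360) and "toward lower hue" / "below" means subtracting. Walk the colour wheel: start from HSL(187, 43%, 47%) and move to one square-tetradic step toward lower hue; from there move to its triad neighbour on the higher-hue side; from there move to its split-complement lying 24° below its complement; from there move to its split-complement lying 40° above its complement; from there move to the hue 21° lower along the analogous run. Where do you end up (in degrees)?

187 − 90 = 97°   (square ↓)
97 + 120 = 217°   (triadic ↑)
217 + 156 = 373 → 373 − 360 = 13°   (split-comp 24° ↓)
13 + 220 = 233°   (split-comp 40° ↑)
233 − 21 = 212°   (analog 21° ↓)

212°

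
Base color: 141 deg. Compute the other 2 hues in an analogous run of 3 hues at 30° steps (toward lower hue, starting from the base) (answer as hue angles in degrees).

111° and 81°

Analogous hues sit every 30° along the wheel.
141 − 30 = 111°
141 − 60 = 81°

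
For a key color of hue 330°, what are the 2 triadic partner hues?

90° and 210°

330 + 120 = 450 → 450 − 360 = 90°
330 + 240 = 570 → 570 − 360 = 210°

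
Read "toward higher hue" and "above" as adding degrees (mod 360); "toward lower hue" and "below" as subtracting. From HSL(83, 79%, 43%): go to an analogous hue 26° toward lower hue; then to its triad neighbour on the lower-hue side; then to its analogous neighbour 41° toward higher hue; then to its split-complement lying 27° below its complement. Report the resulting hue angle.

83 − 26 = 57°   (analog 26° ↓)
57 − 120 = -63 → -63 + 360 = 297°   (triadic ↓)
297 + 41 = 338°   (analog 41° ↑)
338 + 153 = 491 → 491 − 360 = 131°   (split-comp 27° ↓)

131°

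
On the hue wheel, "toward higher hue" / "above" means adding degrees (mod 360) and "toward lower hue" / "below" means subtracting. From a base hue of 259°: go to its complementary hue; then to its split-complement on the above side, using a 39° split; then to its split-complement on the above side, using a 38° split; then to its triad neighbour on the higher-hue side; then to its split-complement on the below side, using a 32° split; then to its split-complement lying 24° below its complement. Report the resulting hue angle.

220°

+180° (complement): 259 + 180 = 439 → 439 − 360 = 79°
+219° (split-comp 39° ↑): 79 + 219 = 298°
+218° (split-comp 38° ↑): 298 + 218 = 516 → 516 − 360 = 156°
+120° (triadic ↑): 156 + 120 = 276°
+148° (split-comp 32° ↓): 276 + 148 = 424 → 424 − 360 = 64°
+156° (split-comp 24° ↓): 64 + 156 = 220°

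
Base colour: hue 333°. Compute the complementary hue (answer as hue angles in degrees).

153°

The complement sits 180° across the wheel.
333 + 180 = 513 → 513 − 360 = 153°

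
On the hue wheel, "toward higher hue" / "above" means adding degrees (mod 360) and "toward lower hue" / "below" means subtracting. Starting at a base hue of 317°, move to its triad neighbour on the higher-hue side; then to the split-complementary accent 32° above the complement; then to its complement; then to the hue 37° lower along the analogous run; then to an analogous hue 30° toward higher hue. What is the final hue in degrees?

317 + 120 = 437 → 437 − 360 = 77°   (triadic ↑)
77 + 212 = 289°   (split-comp 32° ↑)
289 + 180 = 469 → 469 − 360 = 109°   (complement)
109 − 37 = 72°   (analog 37° ↓)
72 + 30 = 102°   (analog 30° ↑)

102°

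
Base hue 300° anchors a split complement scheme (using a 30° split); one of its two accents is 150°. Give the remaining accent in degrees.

Split-complementary hues sit 30° either side of the complement.
Complement of the base 300°: 300 + 180 = 480 → 480 − 360 = 120°
The given accent 150° is 30° one side of 120°; the other accent sits 30° the other side: 120 − 30 = 90°

90°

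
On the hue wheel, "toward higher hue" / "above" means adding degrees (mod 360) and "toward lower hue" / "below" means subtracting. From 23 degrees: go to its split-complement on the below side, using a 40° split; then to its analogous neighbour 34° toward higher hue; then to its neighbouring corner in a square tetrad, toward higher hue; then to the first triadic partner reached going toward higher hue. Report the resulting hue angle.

47°

+140° (split-comp 40° ↓): 23 + 140 = 163°
+34° (analog 34° ↑): 163 + 34 = 197°
+90° (square ↑): 197 + 90 = 287°
+120° (triadic ↑): 287 + 120 = 407 → 407 − 360 = 47°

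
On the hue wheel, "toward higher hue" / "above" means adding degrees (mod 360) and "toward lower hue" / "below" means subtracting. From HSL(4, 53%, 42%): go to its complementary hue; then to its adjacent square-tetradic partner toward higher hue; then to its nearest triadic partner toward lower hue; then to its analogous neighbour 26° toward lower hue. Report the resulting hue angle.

128°

+180° (complement): 4 + 180 = 184°
+90° (square ↑): 184 + 90 = 274°
−120° (triadic ↓): 274 − 120 = 154°
−26° (analog 26° ↓): 154 − 26 = 128°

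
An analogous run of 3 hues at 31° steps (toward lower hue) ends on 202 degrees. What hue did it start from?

264°

2 steps of 31° (toward lower hue) give a net shift of −62°.
Start = end − shift: 202 + 62 = 264°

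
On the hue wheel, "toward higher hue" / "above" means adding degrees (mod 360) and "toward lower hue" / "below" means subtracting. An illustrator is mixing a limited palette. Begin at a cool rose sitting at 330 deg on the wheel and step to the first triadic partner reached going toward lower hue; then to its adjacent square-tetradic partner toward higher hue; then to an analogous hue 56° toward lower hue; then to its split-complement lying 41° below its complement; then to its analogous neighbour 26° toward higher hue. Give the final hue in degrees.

49°

triadic ↓ −120°: 330 − 120 = 210°
square ↑ +90°: 210 + 90 = 300°
analog 56° ↓ −56°: 300 − 56 = 244°
split-comp 41° ↓ +139°: 244 + 139 = 383 → 383 − 360 = 23°
analog 26° ↑ +26°: 23 + 26 = 49°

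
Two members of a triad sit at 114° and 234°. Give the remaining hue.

A triad spaces three hues 120° apart.
The full set is {114°, 234°, 354°}.

354°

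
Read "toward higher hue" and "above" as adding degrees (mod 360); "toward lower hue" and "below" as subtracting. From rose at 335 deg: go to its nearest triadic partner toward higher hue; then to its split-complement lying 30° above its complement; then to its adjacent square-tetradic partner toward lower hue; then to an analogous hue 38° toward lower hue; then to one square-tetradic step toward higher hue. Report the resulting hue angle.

267°

triadic ↑ +120°: 335 + 120 = 455 → 455 − 360 = 95°
split-comp 30° ↑ +210°: 95 + 210 = 305°
square ↓ −90°: 305 − 90 = 215°
analog 38° ↓ −38°: 215 − 38 = 177°
square ↑ +90°: 177 + 90 = 267°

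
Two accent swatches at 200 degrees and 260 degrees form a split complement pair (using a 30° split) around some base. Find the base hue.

50°

The accents sit 30° either side of the complement, so the complement is their short-arc midpoint on the wheel.
Short-arc midpoint of 200° and 260°: 230°.
Base is 180° from the complement: 230 − 180 = 50°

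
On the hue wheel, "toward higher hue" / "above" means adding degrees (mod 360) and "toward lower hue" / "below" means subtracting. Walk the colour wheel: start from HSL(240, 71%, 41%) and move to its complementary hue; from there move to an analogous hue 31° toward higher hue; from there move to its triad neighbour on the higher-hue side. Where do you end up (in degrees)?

211°

complement +180°: 240 + 180 = 420 → 420 − 360 = 60°
analog 31° ↑ +31°: 60 + 31 = 91°
triadic ↑ +120°: 91 + 120 = 211°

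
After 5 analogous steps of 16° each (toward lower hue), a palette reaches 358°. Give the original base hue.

78°

5 steps of 16° (toward lower hue) give a net shift of −80°.
Start = end − shift: 358 + 80 = 438 → 438 − 360 = 78°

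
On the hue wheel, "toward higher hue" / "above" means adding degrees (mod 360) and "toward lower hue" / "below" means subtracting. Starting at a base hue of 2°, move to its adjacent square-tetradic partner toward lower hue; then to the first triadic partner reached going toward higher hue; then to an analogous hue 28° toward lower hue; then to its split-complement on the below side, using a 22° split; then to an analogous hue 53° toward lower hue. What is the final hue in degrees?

109°

2 − 90 = -88 → -88 + 360 = 272°   (square ↓)
272 + 120 = 392 → 392 − 360 = 32°   (triadic ↑)
32 − 28 = 4°   (analog 28° ↓)
4 + 158 = 162°   (split-comp 22° ↓)
162 − 53 = 109°   (analog 53° ↓)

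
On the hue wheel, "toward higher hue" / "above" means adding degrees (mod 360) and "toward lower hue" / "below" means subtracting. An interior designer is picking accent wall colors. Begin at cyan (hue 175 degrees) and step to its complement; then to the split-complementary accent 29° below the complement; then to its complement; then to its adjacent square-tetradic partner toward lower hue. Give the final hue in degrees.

175 + 180 = 355°   (complement)
355 + 151 = 506 → 506 − 360 = 146°   (split-comp 29° ↓)
146 + 180 = 326°   (complement)
326 − 90 = 236°   (square ↓)

236°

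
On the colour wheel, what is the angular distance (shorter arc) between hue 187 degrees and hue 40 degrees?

147°

|187 − 40| = 147.
147 ≤ 180, so the shorter arc is 147°.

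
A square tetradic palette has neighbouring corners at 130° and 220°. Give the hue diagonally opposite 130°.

310°

A square tetradic scheme places four hues 90° apart; opposite corners are 180° apart.
130 + 180 = 310°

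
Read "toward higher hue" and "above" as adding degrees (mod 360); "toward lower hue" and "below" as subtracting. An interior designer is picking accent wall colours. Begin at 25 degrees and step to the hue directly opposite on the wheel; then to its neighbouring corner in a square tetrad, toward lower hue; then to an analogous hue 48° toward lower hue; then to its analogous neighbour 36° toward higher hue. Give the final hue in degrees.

+180° (complement): 25 + 180 = 205°
−90° (square ↓): 205 − 90 = 115°
−48° (analog 48° ↓): 115 − 48 = 67°
+36° (analog 36° ↑): 67 + 36 = 103°

103°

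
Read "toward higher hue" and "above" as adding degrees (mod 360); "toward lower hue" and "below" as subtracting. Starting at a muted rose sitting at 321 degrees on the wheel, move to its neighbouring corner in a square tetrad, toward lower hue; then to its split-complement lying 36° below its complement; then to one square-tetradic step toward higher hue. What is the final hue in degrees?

321 − 90 = 231°   (square ↓)
231 + 144 = 375 → 375 − 360 = 15°   (split-comp 36° ↓)
15 + 90 = 105°   (square ↑)

105°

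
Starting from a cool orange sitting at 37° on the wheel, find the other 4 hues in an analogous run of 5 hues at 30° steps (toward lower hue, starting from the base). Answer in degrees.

Analogous hues sit every 30° along the wheel.
37 − 30 = 7°
37 − 60 = -23 → -23 + 360 = 337°
37 − 90 = -53 → -53 + 360 = 307°
37 − 120 = -83 → -83 + 360 = 277°

7°, 337°, 307° and 277°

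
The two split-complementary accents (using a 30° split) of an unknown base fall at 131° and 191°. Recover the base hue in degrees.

341°

The accents sit 30° either side of the complement, so the complement is their short-arc midpoint on the wheel.
Short-arc midpoint of 131° and 191°: 161°.
Base is 180° from the complement: 161 − 180 = -19 → -19 + 360 = 341°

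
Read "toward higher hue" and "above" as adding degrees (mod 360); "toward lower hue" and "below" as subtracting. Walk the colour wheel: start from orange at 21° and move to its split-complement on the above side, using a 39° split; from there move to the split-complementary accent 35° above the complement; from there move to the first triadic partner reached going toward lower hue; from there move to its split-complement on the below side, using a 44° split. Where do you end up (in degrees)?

111°

21 + 219 = 240°   (split-comp 39° ↑)
240 + 215 = 455 → 455 − 360 = 95°   (split-comp 35° ↑)
95 − 120 = -25 → -25 + 360 = 335°   (triadic ↓)
335 + 136 = 471 → 471 − 360 = 111°   (split-comp 44° ↓)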